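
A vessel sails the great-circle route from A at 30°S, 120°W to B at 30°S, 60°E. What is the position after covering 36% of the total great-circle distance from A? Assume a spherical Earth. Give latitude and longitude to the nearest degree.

Write both endpoints as unit vectors p₁, p₂ with components (cos φ cos λ, cos φ sin λ, sin φ).
The central angle between the endpoints is δ = arccos(p₁·p₂) ≈ 2.094 rad (120.0°).
Interpolate at f = 0.36 with slerp weights a = sin((1−f)δ)/sin δ ≈ 1.124, b = sin(fδ)/sin δ ≈ 0.790.
p = a·p₁ + b·p₂ ≈ (-0.145, -0.250, -0.957); φ = arcsin(p_z) ≈ -73.20°, λ = atan2(p_y, p_x) ≈ -120.00°.

≈ 73°S, 120°W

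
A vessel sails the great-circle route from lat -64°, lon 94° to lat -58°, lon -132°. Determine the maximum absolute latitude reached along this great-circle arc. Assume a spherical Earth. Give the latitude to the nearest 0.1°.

≈ -77.9°

The great circle lies in the plane with unit normal n̂ = (p₁ × p₂)/|p₁ × p₂|.
Here n̂_z ≈ +0.209; the vertex latitude is φ_max = arccos|n̂_z| ≈ 77.9°.
Check via Clairaut: cos φ_max = |cos φ₁| · sin C = cos(64.0°)·sin(151.5°) ≈ 0.209, again giving ≈ 77.9°.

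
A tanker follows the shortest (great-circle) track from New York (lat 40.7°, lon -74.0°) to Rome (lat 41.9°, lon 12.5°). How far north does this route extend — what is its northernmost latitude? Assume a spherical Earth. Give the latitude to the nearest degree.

The great circle lies in the plane with unit normal n̂ = (p₁ × p₂)/|p₁ × p₂|.
Here n̂_z ≈ +0.638; the vertex latitude is φ_max = arccos|n̂_z| ≈ 50.4°.
Check via Clairaut: cos φ_max = |cos φ₁| · sin C = cos(40.7°)·sin(57.3°) ≈ 0.638, again giving ≈ 50.4°.

≈ 50°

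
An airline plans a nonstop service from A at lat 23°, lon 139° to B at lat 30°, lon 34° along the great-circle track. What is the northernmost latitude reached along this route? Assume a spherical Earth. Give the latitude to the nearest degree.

The great circle lies in the plane with unit normal n̂ = (p₁ × p₂)/|p₁ × p₂|.
Here n̂_z ≈ -0.770; the vertex latitude is φ_max = arccos|n̂_z| ≈ 39.6°.
Check via Clairaut: cos φ_max = |cos φ₁| · sin C = cos(23.0°)·sin(56.8°) ≈ 0.770, again giving ≈ 39.6°.

≈ 40°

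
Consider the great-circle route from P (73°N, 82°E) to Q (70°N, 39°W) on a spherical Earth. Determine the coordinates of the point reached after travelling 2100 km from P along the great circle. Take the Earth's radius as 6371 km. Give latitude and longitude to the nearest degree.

The haversine formula gives a central angle δ ≈ 0.560 rad (32.1°) between the endpoints. The total great-circle distance is δ·R ≈ 0.560 × 6371 ≈ 3569 km, so the target fraction is f = 2100/3569 ≈ 0.588.
Interpolate at f ≈ 0.588 with slerp weights a = sin((1−f)δ)/sin δ ≈ 0.430, b = sin(fδ)/sin δ ≈ 0.609.
p = a·p₁ + b·p₂ ≈ (0.179, -0.007, 0.984); φ = arcsin(p_z) ≈ 79.66°, λ = atan2(p_y, p_x) ≈ -2.10°.

≈ (80°N, 2°W)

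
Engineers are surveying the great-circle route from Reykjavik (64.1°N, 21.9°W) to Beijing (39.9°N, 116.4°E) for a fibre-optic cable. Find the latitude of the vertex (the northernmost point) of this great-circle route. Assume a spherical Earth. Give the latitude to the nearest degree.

≈ 76°N

The great circle lies in the plane with unit normal n̂ = (p₁ × p₂)/|p₁ × p₂|.
Here n̂_z ≈ +0.236; the vertex latitude is φ_max = arccos|n̂_z| ≈ 76.4°.
Check via Clairaut: cos φ_max = |cos φ₁| · sin C = cos(64.1°)·sin(32.7°) ≈ 0.236, again giving ≈ 76.4°.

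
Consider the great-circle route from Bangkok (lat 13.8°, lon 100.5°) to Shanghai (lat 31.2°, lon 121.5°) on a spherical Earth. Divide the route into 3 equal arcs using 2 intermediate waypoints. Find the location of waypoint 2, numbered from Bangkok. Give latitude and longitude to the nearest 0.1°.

Convert each endpoint to a unit vector on the sphere (x = cos φ cos λ, y = cos φ sin λ, z = sin φ).
The central angle between the endpoints is δ = arccos(p₁·p₂) ≈ 0.453 rad (26.0°).
Interpolate at f = 2/3 with slerp weights a = sin((1−f)δ)/sin δ ≈ 0.344, b = sin(fδ)/sin δ ≈ 0.680.
p = a·p₁ + b·p₂ ≈ (-0.365, 0.824, 0.434); φ = arcsin(p_z) ≈ 25.72°, λ = atan2(p_y, p_x) ≈ 113.87°.

≈ lat 25.7°, lon 113.9°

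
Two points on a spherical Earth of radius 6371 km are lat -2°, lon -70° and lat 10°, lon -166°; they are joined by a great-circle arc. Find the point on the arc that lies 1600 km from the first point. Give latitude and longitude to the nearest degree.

Convert each endpoint to a unit vector on the sphere (x = cos φ cos λ, y = cos φ sin λ, z = sin φ).
The central angle between the endpoints is δ = arccos(p₁·p₂) ≈ 1.680 rad (96.3°). The total great-circle distance is δ·R ≈ 1.680 × 6371 ≈ 10703 km, so the target fraction is f = 1600/10703 ≈ 0.149.
Interpolate at f ≈ 0.149 with slerp weights a = sin((1−f)δ)/sin δ ≈ 0.996, b = sin(fδ)/sin δ ≈ 0.250.
p = a·p₁ + b·p₂ ≈ (0.102, -0.995, 0.009); φ = arcsin(p_z) ≈ 0.50°, λ = atan2(p_y, p_x) ≈ -84.17°.

≈ lat 0°, lon -84°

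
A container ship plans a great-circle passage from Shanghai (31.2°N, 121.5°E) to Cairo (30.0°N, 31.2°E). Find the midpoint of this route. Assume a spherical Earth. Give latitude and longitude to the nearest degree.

Write both endpoints as unit vectors p₁, p₂ with components (cos φ cos λ, cos φ sin λ, sin φ).
The central angle between the endpoints is δ = arccos(p₁·p₂) ≈ 1.313 rad (75.2°).
Interpolate at f = 1/2 with slerp weights a = sin((1−f)δ)/sin δ ≈ 0.631, b = sin(fδ)/sin δ ≈ 0.631.
p = a·p₁ + b·p₂ ≈ (0.185, 0.743, 0.643); φ = arcsin(p_z) ≈ 39.98°, λ = atan2(p_y, p_x) ≈ 75.99°.

≈ (40°N, 76°E)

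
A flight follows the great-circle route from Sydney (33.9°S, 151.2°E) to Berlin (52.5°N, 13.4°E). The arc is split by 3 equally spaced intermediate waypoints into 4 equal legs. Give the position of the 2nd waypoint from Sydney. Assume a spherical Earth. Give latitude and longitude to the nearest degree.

Convert each endpoint to a unit vector on the sphere (x = cos φ cos λ, y = cos φ sin λ, z = sin φ).
The central angle between the endpoints is δ = arccos(p₁·p₂) ≈ 2.527 rad (144.8°).
Interpolate at f = 2/4 with slerp weights a = sin((1−f)δ)/sin δ ≈ 1.652, b = sin(fδ)/sin δ ≈ 1.652.
p = a·p₁ + b·p₂ ≈ (-0.223, 0.894, 0.389); φ = arcsin(p_z) ≈ 22.91°, λ = atan2(p_y, p_x) ≈ 104.03°.

≈ 23°N, 104°E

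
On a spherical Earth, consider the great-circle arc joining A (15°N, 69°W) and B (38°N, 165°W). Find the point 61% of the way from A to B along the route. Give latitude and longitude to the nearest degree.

≈ (39°N, 122°W)

The haversine formula gives a central angle δ ≈ 1.491 rad (85.4°) between the endpoints.
Interpolate at f = 0.61 with slerp weights a = sin((1−f)δ)/sin δ ≈ 0.551, b = sin(fδ)/sin δ ≈ 0.792.
p = a·p₁ + b·p₂ ≈ (-0.412, -0.658, 0.630); φ = arcsin(p_z) ≈ 39.05°, λ = atan2(p_y, p_x) ≈ -122.03°.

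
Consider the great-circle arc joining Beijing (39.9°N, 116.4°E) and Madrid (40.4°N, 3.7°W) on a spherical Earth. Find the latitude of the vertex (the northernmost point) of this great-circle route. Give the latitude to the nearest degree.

The great circle lies in the plane with unit normal n̂ = (p₁ × p₂)/|p₁ × p₂|.
Here n̂_z ≈ -0.509; the vertex latitude is φ_max = arccos|n̂_z| ≈ 59.4°.
Check via Clairaut: cos φ_max = |cos φ₁| · sin C = cos(39.9°)·sin(41.6°) ≈ 0.509, again giving ≈ 59.4°.

≈ 59°N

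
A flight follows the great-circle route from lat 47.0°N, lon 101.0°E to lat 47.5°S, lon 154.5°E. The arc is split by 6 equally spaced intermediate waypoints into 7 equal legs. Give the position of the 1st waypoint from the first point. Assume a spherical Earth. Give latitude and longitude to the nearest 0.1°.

≈ lat 34.0°N, lon 111.2°E

Write both endpoints as unit vectors p₁, p₂ with components (cos φ cos λ, cos φ sin λ, sin φ).
The central angle between the endpoints is δ = arccos(p₁·p₂) ≈ 1.839 rad (105.4°).
Interpolate at f = 1/7 with slerp weights a = sin((1−f)δ)/sin δ ≈ 1.037, b = sin(fδ)/sin δ ≈ 0.269.
p = a·p₁ + b·p₂ ≈ (-0.299, 0.773, 0.560); φ = arcsin(p_z) ≈ 34.05°, λ = atan2(p_y, p_x) ≈ 111.17°.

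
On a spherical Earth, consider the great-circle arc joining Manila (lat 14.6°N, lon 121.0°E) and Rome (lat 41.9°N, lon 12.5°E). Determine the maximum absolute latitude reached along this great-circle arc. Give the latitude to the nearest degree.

The great circle lies in the plane with unit normal n̂ = (p₁ × p₂)/|p₁ × p₂|.
Here n̂_z ≈ -0.684; the vertex latitude is φ_max = arccos|n̂_z| ≈ 46.8°.
Check via Clairaut: cos φ_max = |cos φ₁| · sin C = cos(14.6°)·sin(45.0°) ≈ 0.684, again giving ≈ 46.8°.

≈ 47°N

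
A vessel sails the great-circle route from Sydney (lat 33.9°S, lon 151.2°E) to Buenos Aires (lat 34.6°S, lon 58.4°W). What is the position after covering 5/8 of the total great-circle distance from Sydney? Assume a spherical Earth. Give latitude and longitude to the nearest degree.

Write both endpoints as unit vectors p₁, p₂ with components (cos φ cos λ, cos φ sin λ, sin φ).
The central angle between the endpoints is δ = arccos(p₁·p₂) ≈ 1.852 rad (106.1°).
Interpolate at f = 5/8 with slerp weights a = sin((1−f)δ)/sin δ ≈ 0.666, b = sin(fδ)/sin δ ≈ 0.953.
p = a·p₁ + b·p₂ ≈ (-0.073, -0.402, -0.913); φ = arcsin(p_z) ≈ -65.89°, λ = atan2(p_y, p_x) ≈ -100.35°.

≈ lat 66°S, lon 100°W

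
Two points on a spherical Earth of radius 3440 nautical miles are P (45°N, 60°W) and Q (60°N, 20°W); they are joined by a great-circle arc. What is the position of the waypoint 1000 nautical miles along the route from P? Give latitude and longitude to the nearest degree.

≈ (56°N, 40°W)

Write both endpoints as unit vectors p₁, p₂ with components (cos φ cos λ, cos φ sin λ, sin φ).
The central angle between the endpoints is δ = arccos(p₁·p₂) ≈ 0.488 rad (28.0°). The total great-circle distance is δ·R ≈ 0.488 × 3440 ≈ 1679 nmi, so the target fraction is f = 1000/1679 ≈ 0.596.
Interpolate at f ≈ 0.596 with slerp weights a = sin((1−f)δ)/sin δ ≈ 0.418, b = sin(fδ)/sin δ ≈ 0.611.
p = a·p₁ + b·p₂ ≈ (0.435, -0.361, 0.825); φ = arcsin(p_z) ≈ 55.59°, λ = atan2(p_y, p_x) ≈ -39.66°.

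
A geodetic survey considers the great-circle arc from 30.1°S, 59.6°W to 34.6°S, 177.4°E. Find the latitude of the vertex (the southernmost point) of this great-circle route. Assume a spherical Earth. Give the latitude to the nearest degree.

≈ 53°S

The great circle lies in the plane with unit normal n̂ = (p₁ × p₂)/|p₁ × p₂|.
Here n̂_z ≈ -0.600; the vertex latitude is φ_max = arccos|n̂_z| ≈ 53.1°.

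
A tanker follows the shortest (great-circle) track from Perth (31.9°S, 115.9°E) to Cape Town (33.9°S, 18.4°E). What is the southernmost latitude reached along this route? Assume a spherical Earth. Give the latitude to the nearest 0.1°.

≈ 44.5°S

The great circle lies in the plane with unit normal n̂ = (p₁ × p₂)/|p₁ × p₂|.
Here n̂_z ≈ -0.713; the vertex latitude is φ_max = arccos|n̂_z| ≈ 44.5°.
Check via Clairaut: cos φ_max = |cos φ₁| · sin C = cos(31.9°)·sin(122.8°) ≈ 0.713, again giving ≈ 44.5°.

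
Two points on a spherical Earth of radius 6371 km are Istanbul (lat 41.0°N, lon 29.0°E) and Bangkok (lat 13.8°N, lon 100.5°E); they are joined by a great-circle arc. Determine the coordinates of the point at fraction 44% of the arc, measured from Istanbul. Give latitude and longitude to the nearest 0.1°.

≈ lat 34.2°N, lon 65.6°E

From cos δ = sin φ₁ sin φ₂ + cos φ₁ cos φ₂ cos Δλ, the central angle is δ ≈ 1.171 rad (67.1°).
Interpolate at f = 0.44 with slerp weights a = sin((1−f)δ)/sin δ ≈ 0.662, b = sin(fδ)/sin δ ≈ 0.535.
p = a·p₁ + b·p₂ ≈ (0.342, 0.753, 0.562); φ = arcsin(p_z) ≈ 34.19°, λ = atan2(p_y, p_x) ≈ 65.56°.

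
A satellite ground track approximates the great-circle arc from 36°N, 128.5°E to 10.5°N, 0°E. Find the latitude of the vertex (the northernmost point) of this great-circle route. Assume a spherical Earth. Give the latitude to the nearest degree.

≈ 48°N

The great circle lies in the plane with unit normal n̂ = (p₁ × p₂)/|p₁ × p₂|.
Here n̂_z ≈ -0.675; the vertex latitude is φ_max = arccos|n̂_z| ≈ 47.5°.
Check via Clairaut: cos φ_max = |cos φ₁| · sin C = cos(36.0°)·sin(56.6°) ≈ 0.675, again giving ≈ 47.5°.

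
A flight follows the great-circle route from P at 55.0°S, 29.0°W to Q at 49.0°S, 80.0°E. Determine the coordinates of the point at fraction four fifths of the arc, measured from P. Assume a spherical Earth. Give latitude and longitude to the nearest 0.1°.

≈ 57.7°S, 65.9°E

Write both endpoints as unit vectors p₁, p₂ with components (cos φ cos λ, cos φ sin λ, sin φ).
The central angle between the endpoints is δ = arccos(p₁·p₂) ≈ 1.052 rad (60.3°).
Interpolate at f = 4/5 with slerp weights a = sin((1−f)δ)/sin δ ≈ 0.241, b = sin(fδ)/sin δ ≈ 0.859.
p = a·p₁ + b·p₂ ≈ (0.218, 0.488, -0.845); φ = arcsin(p_z) ≈ -57.68°, λ = atan2(p_y, p_x) ≈ 65.88°.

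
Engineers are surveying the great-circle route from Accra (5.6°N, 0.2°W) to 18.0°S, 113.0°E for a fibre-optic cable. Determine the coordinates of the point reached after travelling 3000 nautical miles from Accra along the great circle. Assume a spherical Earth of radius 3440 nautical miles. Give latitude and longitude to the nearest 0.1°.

≈ 9.4°S, 47.6°E

Convert each endpoint to a unit vector on the sphere (x = cos φ cos λ, y = cos φ sin λ, z = sin φ).
The central angle between the endpoints is δ = arccos(p₁·p₂) ≈ 1.986 rad (113.8°). The total great-circle distance is δ·R ≈ 1.986 × 3440 ≈ 6831 nmi, so the target fraction is f = 3000/6831 ≈ 0.439.
Interpolate at f ≈ 0.439 with slerp weights a = sin((1−f)δ)/sin δ ≈ 0.980, b = sin(fδ)/sin δ ≈ 0.837.
p = a·p₁ + b·p₂ ≈ (0.665, 0.729, -0.163); φ = arcsin(p_z) ≈ -9.37°, λ = atan2(p_y, p_x) ≈ 47.64°.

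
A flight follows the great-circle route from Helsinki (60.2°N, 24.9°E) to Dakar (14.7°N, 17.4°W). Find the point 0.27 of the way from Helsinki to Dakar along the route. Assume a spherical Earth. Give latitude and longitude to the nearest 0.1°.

The haversine formula gives a central angle δ ≈ 0.957 rad (54.8°) between the endpoints.
Interpolate at f = 0.27 with slerp weights a = sin((1−f)δ)/sin δ ≈ 0.787, b = sin(fδ)/sin δ ≈ 0.313.
p = a·p₁ + b·p₂ ≈ (0.643, 0.074, 0.762); φ = arcsin(p_z) ≈ 49.65°, λ = atan2(p_y, p_x) ≈ 6.58°.

≈ (49.6°N, 6.6°E)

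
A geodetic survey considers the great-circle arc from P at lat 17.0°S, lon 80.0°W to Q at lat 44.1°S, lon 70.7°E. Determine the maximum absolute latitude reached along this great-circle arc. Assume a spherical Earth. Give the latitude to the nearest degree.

≈ 69°S

The great circle lies in the plane with unit normal n̂ = (p₁ × p₂)/|p₁ × p₂|.
Here n̂_z ≈ +0.366; the vertex latitude is φ_max = arccos|n̂_z| ≈ 68.5°.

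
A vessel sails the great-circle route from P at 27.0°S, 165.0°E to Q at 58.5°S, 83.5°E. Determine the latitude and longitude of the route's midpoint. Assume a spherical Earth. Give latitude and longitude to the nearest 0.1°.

≈ 50.0°S, 136.9°E

The haversine formula gives a central angle δ ≈ 1.097 rad (62.9°) between the endpoints.
Interpolate at f = 1/2 with slerp weights a = sin((1−f)δ)/sin δ ≈ 0.586, b = sin(fδ)/sin δ ≈ 0.586.
p = a·p₁ + b·p₂ ≈ (-0.470, 0.439, -0.766); φ = arcsin(p_z) ≈ -49.97°, λ = atan2(p_y, p_x) ≈ 136.91°.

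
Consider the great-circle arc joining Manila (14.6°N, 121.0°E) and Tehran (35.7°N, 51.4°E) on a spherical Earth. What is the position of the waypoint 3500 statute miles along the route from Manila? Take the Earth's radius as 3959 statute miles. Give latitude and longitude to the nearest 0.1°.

Convert each endpoint to a unit vector on the sphere (x = cos φ cos λ, y = cos φ sin λ, z = sin φ).
The central angle between the endpoints is δ = arccos(p₁·p₂) ≈ 1.136 rad (65.1°). The total great-circle distance is δ·R ≈ 1.136 × 3959 ≈ 4498 mi, so the target fraction is f = 3500/4498 ≈ 0.778.
Interpolate at f ≈ 0.778 with slerp weights a = sin((1−f)δ)/sin δ ≈ 0.275, b = sin(fδ)/sin δ ≈ 0.853.
p = a·p₁ + b·p₂ ≈ (0.295, 0.769, 0.567); φ = arcsin(p_z) ≈ 34.53°, λ = atan2(p_y, p_x) ≈ 69.03°.

≈ 34.5°N, 69.0°E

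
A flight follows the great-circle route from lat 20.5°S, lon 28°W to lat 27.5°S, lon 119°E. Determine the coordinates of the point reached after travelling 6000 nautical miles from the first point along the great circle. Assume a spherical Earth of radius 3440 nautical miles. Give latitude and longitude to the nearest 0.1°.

Convert each endpoint to a unit vector on the sphere (x = cos φ cos λ, y = cos φ sin λ, z = sin φ).
The central angle between the endpoints is δ = arccos(p₁·p₂) ≈ 2.135 rad (122.4°). The total great-circle distance is δ·R ≈ 2.135 × 3440 ≈ 7346 nmi, so the target fraction is f = 6000/7346 ≈ 0.817.
Interpolate at f ≈ 0.817 with slerp weights a = sin((1−f)δ)/sin δ ≈ 0.451, b = sin(fδ)/sin δ ≈ 1.166.
p = a·p₁ + b·p₂ ≈ (-0.128, 0.706, -0.696); φ = arcsin(p_z) ≈ -44.14°, λ = atan2(p_y, p_x) ≈ 100.28°.

≈ lat 44.1°S, lon 100.3°E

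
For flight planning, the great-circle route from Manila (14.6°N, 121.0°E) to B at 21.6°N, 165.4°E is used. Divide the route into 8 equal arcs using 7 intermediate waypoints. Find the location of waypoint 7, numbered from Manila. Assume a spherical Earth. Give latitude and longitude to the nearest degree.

≈ 21°N, 160°E

Write both endpoints as unit vectors p₁, p₂ with components (cos φ cos λ, cos φ sin λ, sin φ).
The central angle between the endpoints is δ = arccos(p₁·p₂) ≈ 0.744 rad (42.6°).
Interpolate at f = 7/8 with slerp weights a = sin((1−f)δ)/sin δ ≈ 0.137, b = sin(fδ)/sin δ ≈ 0.895.
p = a·p₁ + b·p₂ ≈ (-0.873, 0.323, 0.364); φ = arcsin(p_z) ≈ 21.34°, λ = atan2(p_y, p_x) ≈ 159.68°.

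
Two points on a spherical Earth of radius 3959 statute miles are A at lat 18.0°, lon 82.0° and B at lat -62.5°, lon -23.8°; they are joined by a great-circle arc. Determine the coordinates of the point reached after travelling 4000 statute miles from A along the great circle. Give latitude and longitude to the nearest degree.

≈ lat -33°, lon 53°

Convert each endpoint to a unit vector on the sphere (x = cos φ cos λ, y = cos φ sin λ, z = sin φ).
The central angle between the endpoints is δ = arccos(p₁·p₂) ≈ 1.975 rad (113.2°). The total great-circle distance is δ·R ≈ 1.975 × 3959 ≈ 7821 mi, so the target fraction is f = 4000/7821 ≈ 0.511.
Interpolate at f ≈ 0.511 with slerp weights a = sin((1−f)δ)/sin δ ≈ 0.894, b = sin(fδ)/sin δ ≈ 0.921.
p = a·p₁ + b·p₂ ≈ (0.508, 0.671, -0.541); φ = arcsin(p_z) ≈ -32.75°, λ = atan2(p_y, p_x) ≈ 52.87°.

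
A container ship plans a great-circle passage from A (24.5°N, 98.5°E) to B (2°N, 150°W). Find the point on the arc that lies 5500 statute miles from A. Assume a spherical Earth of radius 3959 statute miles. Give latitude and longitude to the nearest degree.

≈ (14°N, 177°W)

Write both endpoints as unit vectors p₁, p₂ with components (cos φ cos λ, cos φ sin λ, sin φ).
The central angle between the endpoints is δ = arccos(p₁·p₂) ≈ 1.895 rad (108.6°). The total great-circle distance is δ·R ≈ 1.895 × 3959 ≈ 7503 mi, so the target fraction is f = 5500/7503 ≈ 0.733.
Interpolate at f ≈ 0.733 with slerp weights a = sin((1−f)δ)/sin δ ≈ 0.511, b = sin(fδ)/sin δ ≈ 1.038.
p = a·p₁ + b·p₂ ≈ (-0.967, -0.058, 0.248); φ = arcsin(p_z) ≈ 14.38°, λ = atan2(p_y, p_x) ≈ -176.55°.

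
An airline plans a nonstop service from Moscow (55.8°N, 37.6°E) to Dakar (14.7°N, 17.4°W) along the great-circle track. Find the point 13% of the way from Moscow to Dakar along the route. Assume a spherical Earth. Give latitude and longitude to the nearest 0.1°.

Write both endpoints as unit vectors p₁, p₂ with components (cos φ cos λ, cos φ sin λ, sin φ).
The central angle between the endpoints is δ = arccos(p₁·p₂) ≈ 1.022 rad (58.6°).
Interpolate at f = 0.13 with slerp weights a = sin((1−f)δ)/sin δ ≈ 0.910, b = sin(fδ)/sin δ ≈ 0.155.
p = a·p₁ + b·p₂ ≈ (0.549, 0.267, 0.792); φ = arcsin(p_z) ≈ 52.39°, λ = atan2(p_y, p_x) ≈ 25.97°.

≈ (52.4°N, 26.0°E)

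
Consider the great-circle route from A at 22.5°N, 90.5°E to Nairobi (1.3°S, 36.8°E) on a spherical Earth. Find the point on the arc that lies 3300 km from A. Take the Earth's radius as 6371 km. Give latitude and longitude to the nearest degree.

≈ 11°N, 62°E

Write both endpoints as unit vectors p₁, p₂ with components (cos φ cos λ, cos φ sin λ, sin φ).
The central angle between the endpoints is δ = arccos(p₁·p₂) ≈ 1.003 rad (57.4°). The total great-circle distance is δ·R ≈ 1.003 × 6371 ≈ 6387 km, so the target fraction is f = 3300/6387 ≈ 0.517.
Interpolate at f ≈ 0.517 with slerp weights a = sin((1−f)δ)/sin δ ≈ 0.553, b = sin(fδ)/sin δ ≈ 0.587.
p = a·p₁ + b·p₂ ≈ (0.466, 0.862, 0.198); φ = arcsin(p_z) ≈ 11.43°, λ = atan2(p_y, p_x) ≈ 61.63°.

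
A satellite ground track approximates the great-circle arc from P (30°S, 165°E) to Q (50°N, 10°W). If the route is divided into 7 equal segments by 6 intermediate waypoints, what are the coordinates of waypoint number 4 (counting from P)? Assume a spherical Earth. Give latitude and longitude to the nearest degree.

≈ (60°N, 146°E)

From cos δ = sin φ₁ sin φ₂ + cos φ₁ cos φ₂ cos Δλ, the central angle is δ ≈ 2.786 rad (159.6°).
Interpolate at f = 4/7 with slerp weights a = sin((1−f)δ)/sin δ ≈ 2.674, b = sin(fδ)/sin δ ≈ 2.875.
p = a·p₁ + b·p₂ ≈ (-0.417, 0.278, 0.865); φ = arcsin(p_z) ≈ 59.91°, λ = atan2(p_y, p_x) ≈ 146.26°.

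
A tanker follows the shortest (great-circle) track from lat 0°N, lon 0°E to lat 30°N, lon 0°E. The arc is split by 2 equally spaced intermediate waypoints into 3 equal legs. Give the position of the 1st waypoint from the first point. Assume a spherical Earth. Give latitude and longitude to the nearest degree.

≈ lat 10°N, lon 0°E

The haversine formula gives a central angle δ ≈ 0.524 rad (30.0°) between the endpoints.
Interpolate at f = 1/3 with slerp weights a = sin((1−f)δ)/sin δ ≈ 0.684, b = sin(fδ)/sin δ ≈ 0.347.
p = a·p₁ + b·p₂ ≈ (0.985, 0.000, 0.174); φ = arcsin(p_z) ≈ 10.00°, λ = atan2(p_y, p_x) ≈ 0.00°.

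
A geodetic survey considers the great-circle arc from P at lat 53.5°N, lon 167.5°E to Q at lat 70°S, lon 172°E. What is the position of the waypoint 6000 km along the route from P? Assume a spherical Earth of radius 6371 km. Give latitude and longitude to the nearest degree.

≈ lat 0°N, lon 169°E

From cos δ = sin φ₁ sin φ₂ + cos φ₁ cos φ₂ cos Δλ, the central angle is δ ≈ 2.156 rad (123.5°). The total great-circle distance is δ·R ≈ 2.156 × 6371 ≈ 13737 km, so the target fraction is f = 6000/13737 ≈ 0.437.
Interpolate at f ≈ 0.437 with slerp weights a = sin((1−f)δ)/sin δ ≈ 1.124, b = sin(fδ)/sin δ ≈ 0.970.
p = a·p₁ + b·p₂ ≈ (-0.982, 0.191, -0.008); φ = arcsin(p_z) ≈ -0.45°, λ = atan2(p_y, p_x) ≈ 168.99°.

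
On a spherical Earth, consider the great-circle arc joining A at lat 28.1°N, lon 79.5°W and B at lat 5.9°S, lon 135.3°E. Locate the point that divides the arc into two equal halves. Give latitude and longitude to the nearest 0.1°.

Convert each endpoint to a unit vector on the sphere (x = cos φ cos λ, y = cos φ sin λ, z = sin φ).
The central angle between the endpoints is δ = arccos(p₁·p₂) ≈ 2.448 rad (140.3°).
Interpolate at f = 1/2 with slerp weights a = sin((1−f)δ)/sin δ ≈ 1.471, b = sin(fδ)/sin δ ≈ 1.471.
p = a·p₁ + b·p₂ ≈ (-0.804, -0.247, 0.542); φ = arcsin(p_z) ≈ 32.80°, λ = atan2(p_y, p_x) ≈ -162.94°.

≈ lat 32.8°N, lon 162.9°W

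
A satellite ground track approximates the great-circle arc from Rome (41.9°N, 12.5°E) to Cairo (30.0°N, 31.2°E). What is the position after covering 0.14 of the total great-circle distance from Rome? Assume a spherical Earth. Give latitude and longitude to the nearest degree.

≈ 40°N, 15°E

From cos δ = sin φ₁ sin φ₂ + cos φ₁ cos φ₂ cos Δλ, the central angle is δ ≈ 0.335 rad (19.2°).
Interpolate at f = 0.14 with slerp weights a = sin((1−f)δ)/sin δ ≈ 0.864, b = sin(fδ)/sin δ ≈ 0.143.
p = a·p₁ + b·p₂ ≈ (0.734, 0.203, 0.648); φ = arcsin(p_z) ≈ 40.43°, λ = atan2(p_y, p_x) ≈ 15.48°.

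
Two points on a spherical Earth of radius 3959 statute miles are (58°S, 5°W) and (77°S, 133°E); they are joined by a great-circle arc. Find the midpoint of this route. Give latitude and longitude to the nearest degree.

Convert each endpoint to a unit vector on the sphere (x = cos φ cos λ, y = cos φ sin λ, z = sin φ).
The central angle between the endpoints is δ = arccos(p₁·p₂) ≈ 0.741 rad (42.5°).
Interpolate at f = 1/2 with slerp weights a = sin((1−f)δ)/sin δ ≈ 0.536, b = sin(fδ)/sin δ ≈ 0.536.
p = a·p₁ + b·p₂ ≈ (0.201, 0.063, -0.978); φ = arcsin(p_z) ≈ -77.84°, λ = atan2(p_y, p_x) ≈ 17.54°.

≈ (78°S, 18°E)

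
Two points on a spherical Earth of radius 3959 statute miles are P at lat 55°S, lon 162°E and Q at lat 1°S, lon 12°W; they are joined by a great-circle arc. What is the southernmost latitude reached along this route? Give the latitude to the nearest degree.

The great circle lies in the plane with unit normal n̂ = (p₁ × p₂)/|p₁ × p₂|.
Here n̂_z ≈ -0.072; the vertex latitude is φ_max = arccos|n̂_z| ≈ 85.9°.

≈ 86°S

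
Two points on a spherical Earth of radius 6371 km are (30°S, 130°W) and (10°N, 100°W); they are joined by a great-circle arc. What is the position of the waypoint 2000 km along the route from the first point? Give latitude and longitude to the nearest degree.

Convert each endpoint to a unit vector on the sphere (x = cos φ cos λ, y = cos φ sin λ, z = sin φ).
The central angle between the endpoints is δ = arccos(p₁·p₂) ≈ 0.861 rad (49.3°). The total great-circle distance is δ·R ≈ 0.861 × 6371 ≈ 5485 km, so the target fraction is f = 2000/5485 ≈ 0.365.
Interpolate at f ≈ 0.365 with slerp weights a = sin((1−f)δ)/sin δ ≈ 0.686, b = sin(fδ)/sin δ ≈ 0.407.
p = a·p₁ + b·p₂ ≈ (-0.451, -0.850, -0.272); φ = arcsin(p_z) ≈ -15.79°, λ = atan2(p_y, p_x) ≈ -117.97°.

≈ (16°S, 118°W)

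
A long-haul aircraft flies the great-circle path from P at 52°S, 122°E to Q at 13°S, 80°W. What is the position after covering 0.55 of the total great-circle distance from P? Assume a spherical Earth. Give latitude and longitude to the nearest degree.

≈ 61°S, 103°W

Write both endpoints as unit vectors p₁, p₂ with components (cos φ cos λ, cos φ sin λ, sin φ).
The central angle between the endpoints is δ = arccos(p₁·p₂) ≈ 1.959 rad (112.3°).
Interpolate at f = 0.55 with slerp weights a = sin((1−f)δ)/sin δ ≈ 0.834, b = sin(fδ)/sin δ ≈ 0.952.
p = a·p₁ + b·p₂ ≈ (-0.111, -0.478, -0.871); φ = arcsin(p_z) ≈ -60.62°, λ = atan2(p_y, p_x) ≈ -103.08°.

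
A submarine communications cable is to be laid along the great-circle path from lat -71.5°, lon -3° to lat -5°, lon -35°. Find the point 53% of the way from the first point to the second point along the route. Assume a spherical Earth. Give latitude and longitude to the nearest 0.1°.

The haversine formula gives a central angle δ ≈ 1.212 rad (69.5°) between the endpoints.
Interpolate at f = 0.53 with slerp weights a = sin((1−f)δ)/sin δ ≈ 0.576, b = sin(fδ)/sin δ ≈ 0.640.
p = a·p₁ + b·p₂ ≈ (0.705, -0.375, -0.602); φ = arcsin(p_z) ≈ -37.02°, λ = atan2(p_y, p_x) ≈ -28.03°.

≈ lat -37.0°, lon -28.0°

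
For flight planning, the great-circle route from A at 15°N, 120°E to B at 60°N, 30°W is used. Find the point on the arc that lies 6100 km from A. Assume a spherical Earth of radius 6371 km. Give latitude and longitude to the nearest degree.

Write both endpoints as unit vectors p₁, p₂ with components (cos φ cos λ, cos φ sin λ, sin φ).
The central angle between the endpoints is δ = arccos(p₁·p₂) ≈ 1.766 rad (101.2°). The total great-circle distance is δ·R ≈ 1.766 × 6371 ≈ 11252 km, so the target fraction is f = 6100/11252 ≈ 0.542.
Interpolate at f ≈ 0.542 with slerp weights a = sin((1−f)δ)/sin δ ≈ 0.737, b = sin(fδ)/sin δ ≈ 0.834.
p = a·p₁ + b·p₂ ≈ (0.005, 0.408, 0.913); φ = arcsin(p_z) ≈ 65.89°, λ = atan2(p_y, p_x) ≈ 89.32°.

≈ 66°N, 89°E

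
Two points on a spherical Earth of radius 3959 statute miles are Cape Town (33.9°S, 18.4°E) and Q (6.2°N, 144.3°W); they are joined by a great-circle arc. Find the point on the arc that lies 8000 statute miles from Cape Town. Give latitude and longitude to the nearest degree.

Write both endpoints as unit vectors p₁, p₂ with components (cos φ cos λ, cos φ sin λ, sin φ).
The central angle between the endpoints is δ = arccos(p₁·p₂) ≈ 2.583 rad (148.0°). The total great-circle distance is δ·R ≈ 2.583 × 3959 ≈ 10227 mi, so the target fraction is f = 8000/10227 ≈ 0.782.
Interpolate at f ≈ 0.782 with slerp weights a = sin((1−f)δ)/sin δ ≈ 1.006, b = sin(fδ)/sin δ ≈ 1.699.
p = a·p₁ + b·p₂ ≈ (-0.579, -0.722, -0.378); φ = arcsin(p_z) ≈ -22.19°, λ = atan2(p_y, p_x) ≈ -128.74°.

≈ (22°S, 129°W)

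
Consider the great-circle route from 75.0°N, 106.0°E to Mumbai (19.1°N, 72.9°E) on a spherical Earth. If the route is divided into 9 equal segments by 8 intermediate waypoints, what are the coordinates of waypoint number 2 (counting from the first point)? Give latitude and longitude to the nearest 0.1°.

≈ 63.5°N, 88.2°E

Write both endpoints as unit vectors p₁, p₂ with components (cos φ cos λ, cos φ sin λ, sin φ).
The central angle between the endpoints is δ = arccos(p₁·p₂) ≈ 1.023 rad (58.6°).
Interpolate at f = 2/9 with slerp weights a = sin((1−f)δ)/sin δ ≈ 0.837, b = sin(fδ)/sin δ ≈ 0.264.
p = a·p₁ + b·p₂ ≈ (0.014, 0.447, 0.895); φ = arcsin(p_z) ≈ 63.46°, λ = atan2(p_y, p_x) ≈ 88.25°.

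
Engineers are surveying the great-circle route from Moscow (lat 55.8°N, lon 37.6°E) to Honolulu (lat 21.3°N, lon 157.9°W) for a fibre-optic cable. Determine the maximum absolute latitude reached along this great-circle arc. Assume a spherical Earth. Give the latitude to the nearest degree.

≈ 82°N

The great circle lies in the plane with unit normal n̂ = (p₁ × p₂)/|p₁ × p₂|.
Here n̂_z ≈ +0.143; the vertex latitude is φ_max = arccos|n̂_z| ≈ 81.8°.
Check via Clairaut: cos φ_max = |cos φ₁| · sin C = cos(55.8°)·sin(14.7°) ≈ 0.143, again giving ≈ 81.8°.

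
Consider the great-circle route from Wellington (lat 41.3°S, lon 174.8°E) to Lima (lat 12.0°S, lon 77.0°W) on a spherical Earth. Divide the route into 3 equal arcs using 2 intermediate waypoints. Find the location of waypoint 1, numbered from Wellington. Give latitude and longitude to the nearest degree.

From cos δ = sin φ₁ sin φ₂ + cos φ₁ cos φ₂ cos Δλ, the central angle is δ ≈ 1.663 rad (95.3°).
Interpolate at f = 1/3 with slerp weights a = sin((1−f)δ)/sin δ ≈ 0.899, b = sin(fδ)/sin δ ≈ 0.529.
p = a·p₁ + b·p₂ ≈ (-0.556, -0.443, -0.703); φ = arcsin(p_z) ≈ -44.69°, λ = atan2(p_y, p_x) ≈ -141.49°.

≈ lat 45°S, lon 141°W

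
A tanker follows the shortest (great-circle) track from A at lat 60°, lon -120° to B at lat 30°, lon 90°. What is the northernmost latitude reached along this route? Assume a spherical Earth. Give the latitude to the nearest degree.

≈ 77°

The great circle lies in the plane with unit normal n̂ = (p₁ × p₂)/|p₁ × p₂|.
Here n̂_z ≈ -0.217; the vertex latitude is φ_max = arccos|n̂_z| ≈ 77.5°.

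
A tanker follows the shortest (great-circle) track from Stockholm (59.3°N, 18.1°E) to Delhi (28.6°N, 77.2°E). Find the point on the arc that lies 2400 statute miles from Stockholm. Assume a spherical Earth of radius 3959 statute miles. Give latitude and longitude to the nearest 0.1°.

≈ (40.7°N, 65.7°E)

Convert each endpoint to a unit vector on the sphere (x = cos φ cos λ, y = cos φ sin λ, z = sin φ).
The central angle between the endpoints is δ = arccos(p₁·p₂) ≈ 0.874 rad (50.1°). The total great-circle distance is δ·R ≈ 0.874 × 3959 ≈ 3460 mi, so the target fraction is f = 2400/3460 ≈ 0.694.
Interpolate at f ≈ 0.694 with slerp weights a = sin((1−f)δ)/sin δ ≈ 0.345, b = sin(fδ)/sin δ ≈ 0.743.
p = a·p₁ + b·p₂ ≈ (0.312, 0.691, 0.652); φ = arcsin(p_z) ≈ 40.71°, λ = atan2(p_y, p_x) ≈ 65.70°.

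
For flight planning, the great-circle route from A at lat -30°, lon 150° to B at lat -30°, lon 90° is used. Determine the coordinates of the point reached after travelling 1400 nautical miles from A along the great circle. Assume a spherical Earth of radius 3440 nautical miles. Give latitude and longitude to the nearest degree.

Write both endpoints as unit vectors p₁, p₂ with components (cos φ cos λ, cos φ sin λ, sin φ).
The central angle between the endpoints is δ = arccos(p₁·p₂) ≈ 0.896 rad (51.3°). The total great-circle distance is δ·R ≈ 0.896 × 3440 ≈ 3081 nmi, so the target fraction is f = 1400/3081 ≈ 0.454.
Interpolate at f ≈ 0.454 with slerp weights a = sin((1−f)δ)/sin δ ≈ 0.601, b = sin(fδ)/sin δ ≈ 0.507.
p = a·p₁ + b·p₂ ≈ (-0.451, 0.700, -0.554); φ = arcsin(p_z) ≈ -33.66°, λ = atan2(p_y, p_x) ≈ 122.81°.

≈ lat -34°, lon 123°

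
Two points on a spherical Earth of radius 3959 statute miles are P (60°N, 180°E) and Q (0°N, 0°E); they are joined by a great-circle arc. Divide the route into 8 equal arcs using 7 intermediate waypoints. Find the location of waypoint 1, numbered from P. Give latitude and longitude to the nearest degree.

≈ (75°N, 180°E)

The haversine formula gives a central angle δ ≈ 2.094 rad (120.0°) between the endpoints.
Interpolate at f = 1/8 with slerp weights a = sin((1−f)δ)/sin δ ≈ 1.115, b = sin(fδ)/sin δ ≈ 0.299.
p = a·p₁ + b·p₂ ≈ (-0.259, -0.000, 0.966); φ = arcsin(p_z) ≈ 75.00°, λ = atan2(p_y, p_x) ≈ -180.00°.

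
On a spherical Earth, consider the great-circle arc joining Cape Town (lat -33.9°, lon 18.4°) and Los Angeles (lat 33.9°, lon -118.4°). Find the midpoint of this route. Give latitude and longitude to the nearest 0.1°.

≈ lat 0.0°, lon -50.0°

From cos δ = sin φ₁ sin φ₂ + cos φ₁ cos φ₂ cos Δλ, the central angle is δ ≈ 2.521 rad (144.4°).
Interpolate at f = 1/2 with slerp weights a = sin((1−f)δ)/sin δ ≈ 1.636, b = sin(fδ)/sin δ ≈ 1.636.
p = a·p₁ + b·p₂ ≈ (0.643, -0.766, 0.000); φ = arcsin(p_z) ≈ 0.00°, λ = atan2(p_y, p_x) ≈ -50.00°.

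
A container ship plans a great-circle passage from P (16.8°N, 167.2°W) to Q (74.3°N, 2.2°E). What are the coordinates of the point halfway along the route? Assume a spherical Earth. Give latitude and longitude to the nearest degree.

≈ (61°N, 163°W)

Write both endpoints as unit vectors p₁, p₂ with components (cos φ cos λ, cos φ sin λ, sin φ).
The central angle between the endpoints is δ = arccos(p₁·p₂) ≈ 1.547 rad (88.6°).
Interpolate at f = 1/2 with slerp weights a = sin((1−f)δ)/sin δ ≈ 0.699, b = sin(fδ)/sin δ ≈ 0.699.
p = a·p₁ + b·p₂ ≈ (-0.463, -0.141, 0.875); φ = arcsin(p_z) ≈ 61.03°, λ = atan2(p_y, p_x) ≈ -163.08°.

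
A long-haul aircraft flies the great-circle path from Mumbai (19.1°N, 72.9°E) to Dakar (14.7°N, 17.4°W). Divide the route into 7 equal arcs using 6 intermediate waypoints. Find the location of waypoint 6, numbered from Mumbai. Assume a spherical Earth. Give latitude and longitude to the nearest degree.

≈ 18°N, 5°W

Convert each endpoint to a unit vector on the sphere (x = cos φ cos λ, y = cos φ sin λ, z = sin φ).
The central angle between the endpoints is δ = arccos(p₁·p₂) ≈ 1.492 rad (85.5°).
Interpolate at f = 6/7 with slerp weights a = sin((1−f)δ)/sin δ ≈ 0.212, b = sin(fδ)/sin δ ≈ 0.961.
p = a·p₁ + b·p₂ ≈ (0.946, -0.086, 0.313); φ = arcsin(p_z) ≈ 18.26°, λ = atan2(p_y, p_x) ≈ -5.21°.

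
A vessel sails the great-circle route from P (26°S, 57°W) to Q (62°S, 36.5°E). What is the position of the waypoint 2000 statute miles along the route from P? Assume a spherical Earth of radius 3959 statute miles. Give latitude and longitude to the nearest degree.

Convert each endpoint to a unit vector on the sphere (x = cos φ cos λ, y = cos φ sin λ, z = sin φ).
The central angle between the endpoints is δ = arccos(p₁·p₂) ≈ 1.201 rad (68.8°). The total great-circle distance is δ·R ≈ 1.201 × 3959 ≈ 4755 mi, so the target fraction is f = 2000/4755 ≈ 0.421.
Interpolate at f ≈ 0.421 with slerp weights a = sin((1−f)δ)/sin δ ≈ 0.688, b = sin(fδ)/sin δ ≈ 0.519.
p = a·p₁ + b·p₂ ≈ (0.532, -0.373, -0.760); φ = arcsin(p_z) ≈ -49.44°, λ = atan2(p_y, p_x) ≈ -35.04°.

≈ (49°S, 35°W)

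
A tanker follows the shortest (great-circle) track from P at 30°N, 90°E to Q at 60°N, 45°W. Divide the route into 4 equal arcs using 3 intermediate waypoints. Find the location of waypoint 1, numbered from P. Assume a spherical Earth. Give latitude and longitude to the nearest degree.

≈ 49°N, 79°E

The haversine formula gives a central angle δ ≈ 1.444 rad (82.7°) between the endpoints.
Interpolate at f = 1/4 with slerp weights a = sin((1−f)δ)/sin δ ≈ 0.890, b = sin(fδ)/sin δ ≈ 0.356.
p = a·p₁ + b·p₂ ≈ (0.126, 0.645, 0.754); φ = arcsin(p_z) ≈ 48.90°, λ = atan2(p_y, p_x) ≈ 78.96°.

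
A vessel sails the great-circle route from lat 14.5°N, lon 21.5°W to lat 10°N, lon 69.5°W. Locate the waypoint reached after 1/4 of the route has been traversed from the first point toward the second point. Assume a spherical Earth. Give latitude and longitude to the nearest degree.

Convert each endpoint to a unit vector on the sphere (x = cos φ cos λ, y = cos φ sin λ, z = sin φ).
The central angle between the endpoints is δ = arccos(p₁·p₂) ≈ 0.821 rad (47.0°).
Interpolate at f = 1/4 with slerp weights a = sin((1−f)δ)/sin δ ≈ 0.789, b = sin(fδ)/sin δ ≈ 0.279.
p = a·p₁ + b·p₂ ≈ (0.807, -0.537, 0.246); φ = arcsin(p_z) ≈ 14.24°, λ = atan2(p_y, p_x) ≈ -33.64°.

≈ lat 14°N, lon 34°W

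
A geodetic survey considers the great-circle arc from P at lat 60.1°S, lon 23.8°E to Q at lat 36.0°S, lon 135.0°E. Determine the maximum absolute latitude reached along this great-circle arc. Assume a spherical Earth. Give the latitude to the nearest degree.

≈ 66°S

The great circle lies in the plane with unit normal n̂ = (p₁ × p₂)/|p₁ × p₂|.
Here n̂_z ≈ +0.404; the vertex latitude is φ_max = arccos|n̂_z| ≈ 66.2°.
Check via Clairaut: cos φ_max = |cos φ₁| · sin C = cos(60.1°)·sin(125.9°) ≈ 0.404, again giving ≈ 66.2°.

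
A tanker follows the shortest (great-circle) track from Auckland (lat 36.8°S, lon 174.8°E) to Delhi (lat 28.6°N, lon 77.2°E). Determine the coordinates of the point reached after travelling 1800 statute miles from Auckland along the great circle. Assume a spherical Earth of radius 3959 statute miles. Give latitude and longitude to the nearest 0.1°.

≈ lat 24.8°S, lon 147.7°E

The haversine formula gives a central angle δ ≈ 1.960 rad (112.3°) between the endpoints. The total great-circle distance is δ·R ≈ 1.960 × 3959 ≈ 7761 mi, so the target fraction is f = 1800/7761 ≈ 0.232.
Interpolate at f ≈ 0.232 with slerp weights a = sin((1−f)δ)/sin δ ≈ 1.079, b = sin(fδ)/sin δ ≈ 0.475.
p = a·p₁ + b·p₂ ≈ (-0.768, 0.485, -0.419); φ = arcsin(p_z) ≈ -24.77°, λ = atan2(p_y, p_x) ≈ 147.74°.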